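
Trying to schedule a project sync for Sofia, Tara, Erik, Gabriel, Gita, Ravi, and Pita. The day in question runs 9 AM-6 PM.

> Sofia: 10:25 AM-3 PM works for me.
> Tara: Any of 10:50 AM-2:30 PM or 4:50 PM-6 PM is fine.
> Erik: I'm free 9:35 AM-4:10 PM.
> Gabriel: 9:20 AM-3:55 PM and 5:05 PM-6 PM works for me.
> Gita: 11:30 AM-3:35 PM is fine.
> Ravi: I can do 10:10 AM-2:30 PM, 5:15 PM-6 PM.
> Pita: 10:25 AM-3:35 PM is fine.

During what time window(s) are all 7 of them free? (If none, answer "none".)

Sofia ∩ Tara: 10:50-14:30.
Sofia ∩ Tara ∩ Erik: 10:50-14:30.
Sofia ∩ Tara ∩ Erik ∩ Gabriel: 10:50-14:30.
Sofia ∩ Tara ∩ Erik ∩ Gabriel ∩ Gita: 11:30-14:30.
Sofia ∩ Tara ∩ Erik ∩ Gabriel ∩ Gita ∩ Ravi: 11:30-14:30.
Sofia ∩ Tara ∩ Erik ∩ Gabriel ∩ Gita ∩ Ravi ∩ Pita: 11:30-14:30.

11:30-14:30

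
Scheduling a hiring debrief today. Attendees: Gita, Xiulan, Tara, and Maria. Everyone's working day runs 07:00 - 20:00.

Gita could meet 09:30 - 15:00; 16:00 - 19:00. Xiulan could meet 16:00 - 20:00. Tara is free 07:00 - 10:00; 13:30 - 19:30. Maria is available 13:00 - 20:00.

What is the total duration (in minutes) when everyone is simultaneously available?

Gita ∩ Xiulan: 16:00-19:00.
Gita ∩ Xiulan ∩ Tara: 16:00-19:00.
Gita ∩ Xiulan ∩ Tara ∩ Maria: 16:00-19:00.
That's a single block of 180 minutes.

180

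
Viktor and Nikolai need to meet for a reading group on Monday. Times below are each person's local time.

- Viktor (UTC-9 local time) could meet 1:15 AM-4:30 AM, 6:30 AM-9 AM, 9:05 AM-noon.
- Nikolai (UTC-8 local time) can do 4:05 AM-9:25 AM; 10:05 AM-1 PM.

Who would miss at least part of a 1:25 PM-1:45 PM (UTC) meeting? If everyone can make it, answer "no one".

Viktor

Viktor in UTC: 10:15-13:30, 15:30-18:00, 18:05-21:00 (add 9h to convert from UTC-9).
Nikolai in UTC: 12:05-17:25, 18:05-21:00 (add 8h to convert from UTC-8).
Viktor: not fully free for 13:25-13:45. Nikolai: free for 13:25-13:45.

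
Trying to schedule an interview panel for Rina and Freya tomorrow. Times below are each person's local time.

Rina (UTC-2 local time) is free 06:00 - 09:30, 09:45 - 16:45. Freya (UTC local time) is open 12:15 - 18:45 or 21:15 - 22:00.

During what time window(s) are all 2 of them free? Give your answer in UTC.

12:15-18:45

Rina in UTC: 08:00-11:30, 11:45-18:45 (add 2h to convert from UTC-2).
Freya in UTC: 12:15-18:45, 21:15-22:00.
Rina ∩ Freya: 12:15-18:45.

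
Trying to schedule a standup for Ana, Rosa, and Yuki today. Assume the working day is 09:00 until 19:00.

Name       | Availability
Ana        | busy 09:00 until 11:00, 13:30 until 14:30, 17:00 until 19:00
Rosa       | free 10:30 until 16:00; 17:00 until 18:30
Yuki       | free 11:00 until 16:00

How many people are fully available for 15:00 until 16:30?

Ana free: 11:00-13:30, 14:30-17:00 (invert busy blocks within the working day).
Rosa free: 10:30-16:00, 17:00-18:30.
Yuki free: 11:00-16:00.
Ana can make the full 15:00-16:30 slot — that's 1.

1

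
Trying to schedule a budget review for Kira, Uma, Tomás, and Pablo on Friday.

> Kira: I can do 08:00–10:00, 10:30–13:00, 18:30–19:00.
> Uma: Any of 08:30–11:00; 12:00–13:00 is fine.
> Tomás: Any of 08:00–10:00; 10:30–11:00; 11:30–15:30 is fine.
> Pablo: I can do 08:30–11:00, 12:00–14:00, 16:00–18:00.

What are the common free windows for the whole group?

Kira ∩ Uma: 08:30-10:00, 10:30-11:00, 12:00-13:00.
Kira ∩ Uma ∩ Tomás: 08:30-10:00, 10:30-11:00, 12:00-13:00.
Kira ∩ Uma ∩ Tomás ∩ Pablo: 08:30-10:00, 10:30-11:00, 12:00-13:00.

08:30-10:00, 10:30-11:00, 12:00-13:00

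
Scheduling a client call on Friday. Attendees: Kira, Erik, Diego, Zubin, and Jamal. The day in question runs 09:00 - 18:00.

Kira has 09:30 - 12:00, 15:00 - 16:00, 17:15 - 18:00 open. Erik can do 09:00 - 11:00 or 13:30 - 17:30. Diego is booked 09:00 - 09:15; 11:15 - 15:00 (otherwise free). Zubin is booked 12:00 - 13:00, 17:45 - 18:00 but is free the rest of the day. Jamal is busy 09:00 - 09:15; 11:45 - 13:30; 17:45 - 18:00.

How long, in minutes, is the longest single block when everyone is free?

Kira free: 09:30-12:00, 15:00-16:00, 17:15-18:00.
Erik free: 09:00-11:00, 13:30-17:30.
Diego free: 09:15-11:15, 15:00-18:00 (invert busy blocks within the working day).
Zubin free: 09:00-12:00, 13:00-17:45 (invert busy blocks within the working day).
Jamal free: 09:15-11:45, 13:30-17:45 (invert busy blocks within the working day).
Kira ∩ Erik: 09:30-11:00, 15:00-16:00, 17:15-17:30.
Kira ∩ Erik ∩ Diego: 09:30-11:00, 15:00-16:00, 17:15-17:30.
Kira ∩ Erik ∩ Diego ∩ Zubin: 09:30-11:00, 15:00-16:00, 17:15-17:30.
Kira ∩ Erik ∩ Diego ∩ Zubin ∩ Jamal: 09:30-11:00, 15:00-16:00, 17:15-17:30.
So the common availability across everyone is 09:30-11:00, 15:00-16:00, 17:15-17:30.
The longest is 09:30-11:00 at 90 minutes.

90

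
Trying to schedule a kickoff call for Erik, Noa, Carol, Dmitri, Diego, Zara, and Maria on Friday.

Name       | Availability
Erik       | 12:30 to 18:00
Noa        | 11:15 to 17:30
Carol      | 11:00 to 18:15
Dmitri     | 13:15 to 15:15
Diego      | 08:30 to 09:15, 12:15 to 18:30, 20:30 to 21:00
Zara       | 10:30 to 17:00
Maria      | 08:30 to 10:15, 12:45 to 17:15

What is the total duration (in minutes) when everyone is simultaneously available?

120

Erik ∩ Noa: 12:30-17:30.
Erik ∩ Noa ∩ Carol: 12:30-17:30.
Erik ∩ Noa ∩ Carol ∩ Dmitri: 13:15-15:15.
Erik ∩ Noa ∩ Carol ∩ Dmitri ∩ Diego: 13:15-15:15.
Erik ∩ Noa ∩ Carol ∩ Dmitri ∩ Diego ∩ Zara: 13:15-15:15.
Erik ∩ Noa ∩ Carol ∩ Dmitri ∩ Diego ∩ Zara ∩ Maria: 13:15-15:15.
That's a single block of 120 minutes.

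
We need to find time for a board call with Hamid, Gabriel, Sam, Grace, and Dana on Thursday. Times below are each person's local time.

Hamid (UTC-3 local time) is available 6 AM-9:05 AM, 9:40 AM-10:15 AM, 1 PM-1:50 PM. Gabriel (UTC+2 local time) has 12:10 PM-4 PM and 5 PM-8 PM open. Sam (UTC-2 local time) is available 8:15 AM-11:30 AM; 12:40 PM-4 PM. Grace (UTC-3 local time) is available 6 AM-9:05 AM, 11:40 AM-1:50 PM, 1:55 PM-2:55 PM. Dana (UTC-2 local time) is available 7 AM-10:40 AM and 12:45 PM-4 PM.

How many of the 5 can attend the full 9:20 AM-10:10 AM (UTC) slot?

3

Hamid in UTC: 09:00-12:05, 12:40-13:15, 16:00-16:50 (add 3h to convert from UTC-3).
Gabriel in UTC: 10:10-14:00, 15:00-18:00 (subtract 2h to convert from UTC+2).
Sam in UTC: 10:15-13:30, 14:40-18:00 (add 2h to convert from UTC-2).
Grace in UTC: 09:00-12:05, 14:40-16:50, 16:55-17:55 (add 3h to convert from UTC-3).
Dana in UTC: 09:00-12:40, 14:45-18:00 (add 2h to convert from UTC-2).
Hamid, Grace, and Dana can make the full 09:20-10:10 slot — that's 3.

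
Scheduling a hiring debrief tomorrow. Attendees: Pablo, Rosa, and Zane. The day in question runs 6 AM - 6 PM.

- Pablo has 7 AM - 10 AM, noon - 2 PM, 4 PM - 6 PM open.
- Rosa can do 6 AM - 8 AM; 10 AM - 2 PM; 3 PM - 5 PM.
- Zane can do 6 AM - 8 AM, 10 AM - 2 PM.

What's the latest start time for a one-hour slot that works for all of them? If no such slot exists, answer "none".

13:00

Pablo ∩ Rosa: 07:00-08:00, 12:00-14:00, 16:00-17:00.
Pablo ∩ Rosa ∩ Zane: 07:00-08:00, 12:00-14:00.
Those are the intersection windows.
The last common window of at least 60 minutes is 12:00-14:00; a 60-minute meeting can start as late as 13:00 and still end by 14:00.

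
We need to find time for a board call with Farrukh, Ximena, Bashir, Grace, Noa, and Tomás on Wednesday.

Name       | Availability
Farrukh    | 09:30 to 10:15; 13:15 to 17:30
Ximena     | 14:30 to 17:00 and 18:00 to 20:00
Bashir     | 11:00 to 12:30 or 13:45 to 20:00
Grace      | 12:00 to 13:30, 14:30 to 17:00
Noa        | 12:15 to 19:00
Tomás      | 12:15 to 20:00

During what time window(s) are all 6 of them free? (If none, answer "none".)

14:30-17:00

Farrukh ∩ Ximena: 14:30-17:00.
Farrukh ∩ Ximena ∩ Bashir: 14:30-17:00.
Farrukh ∩ Ximena ∩ Bashir ∩ Grace: 14:30-17:00.
Farrukh ∩ Ximena ∩ Bashir ∩ Grace ∩ Noa: 14:30-17:00.
Farrukh ∩ Ximena ∩ Bashir ∩ Grace ∩ Noa ∩ Tomás: 14:30-17:00.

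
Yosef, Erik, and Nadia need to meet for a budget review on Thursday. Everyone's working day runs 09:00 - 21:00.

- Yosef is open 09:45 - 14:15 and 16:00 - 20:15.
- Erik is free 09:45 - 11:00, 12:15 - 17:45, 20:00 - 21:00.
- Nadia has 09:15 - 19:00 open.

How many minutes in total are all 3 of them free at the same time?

Yosef ∩ Erik: 09:45-11:00, 12:15-14:15, 16:00-17:45, 20:00-20:15.
Yosef ∩ Erik ∩ Nadia: 09:45-11:00, 12:15-14:15, 16:00-17:45.
Summing the common windows: 75 + 120 + 105 = 300 minutes.

300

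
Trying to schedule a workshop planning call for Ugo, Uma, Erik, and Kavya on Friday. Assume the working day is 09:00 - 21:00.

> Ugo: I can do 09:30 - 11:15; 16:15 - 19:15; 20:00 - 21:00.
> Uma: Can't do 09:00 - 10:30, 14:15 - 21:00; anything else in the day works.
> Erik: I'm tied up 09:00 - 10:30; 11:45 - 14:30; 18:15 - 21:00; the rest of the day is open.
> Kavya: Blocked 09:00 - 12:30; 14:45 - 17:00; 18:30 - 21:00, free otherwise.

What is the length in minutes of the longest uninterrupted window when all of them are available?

0

Ugo free: 09:30-11:15, 16:15-19:15, 20:00-21:00.
Uma free: 10:30-14:15 (invert busy blocks within the working day).
Erik free: 10:30-11:45, 14:30-18:15 (invert busy blocks within the working day).
Kavya free: 12:30-14:45, 17:00-18:30 (invert busy blocks within the working day).
Ugo ∩ Uma: 10:30-11:15.
Ugo ∩ Uma ∩ Erik: 10:30-11:15.
Ugo ∩ Uma ∩ Erik ∩ Kavya: ∅.
There is no time when everyone is free.
No common window exists, so the longest block is 0 minutes.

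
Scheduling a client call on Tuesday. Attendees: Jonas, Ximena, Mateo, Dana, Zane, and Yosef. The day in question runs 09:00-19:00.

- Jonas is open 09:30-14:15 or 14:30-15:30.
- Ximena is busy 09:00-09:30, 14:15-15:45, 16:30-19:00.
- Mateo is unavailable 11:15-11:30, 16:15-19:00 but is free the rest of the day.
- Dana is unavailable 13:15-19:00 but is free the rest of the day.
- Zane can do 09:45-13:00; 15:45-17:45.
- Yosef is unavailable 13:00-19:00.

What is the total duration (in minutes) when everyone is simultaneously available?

Jonas free: 09:30-14:15, 14:30-15:30.
Ximena free: 09:30-14:15, 15:45-16:30 (invert busy blocks within the working day).
Mateo free: 09:00-11:15, 11:30-16:15 (invert busy blocks within the working day).
Dana free: 09:00-13:15 (invert busy blocks within the working day).
Zane free: 09:45-13:00, 15:45-17:45.
Yosef free: 09:00-13:00 (invert busy blocks within the working day).
Jonas ∩ Ximena: 09:30-14:15.
Jonas ∩ Ximena ∩ Mateo: 09:30-11:15, 11:30-14:15.
Jonas ∩ Ximena ∩ Mateo ∩ Dana: 09:30-11:15, 11:30-13:15.
Jonas ∩ Ximena ∩ Mateo ∩ Dana ∩ Zane: 09:45-11:15, 11:30-13:00.
Jonas ∩ Ximena ∩ Mateo ∩ Dana ∩ Zane ∩ Yosef: 09:45-11:15, 11:30-13:00.
Those are the intersection windows.
Summing the common windows: 90 + 90 = 180 minutes.

180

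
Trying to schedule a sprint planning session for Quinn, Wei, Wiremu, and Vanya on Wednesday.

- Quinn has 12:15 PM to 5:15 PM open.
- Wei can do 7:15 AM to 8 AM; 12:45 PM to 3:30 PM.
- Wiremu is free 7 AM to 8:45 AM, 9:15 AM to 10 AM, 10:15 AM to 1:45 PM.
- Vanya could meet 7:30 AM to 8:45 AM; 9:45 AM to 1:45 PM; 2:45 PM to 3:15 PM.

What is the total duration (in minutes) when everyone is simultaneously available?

Quinn ∩ Wei: 12:45-15:30.
Quinn ∩ Wei ∩ Wiremu: 12:45-13:45.
Quinn ∩ Wei ∩ Wiremu ∩ Vanya: 12:45-13:45.
Those are the intersection windows.
That's a single block of 60 minutes.

60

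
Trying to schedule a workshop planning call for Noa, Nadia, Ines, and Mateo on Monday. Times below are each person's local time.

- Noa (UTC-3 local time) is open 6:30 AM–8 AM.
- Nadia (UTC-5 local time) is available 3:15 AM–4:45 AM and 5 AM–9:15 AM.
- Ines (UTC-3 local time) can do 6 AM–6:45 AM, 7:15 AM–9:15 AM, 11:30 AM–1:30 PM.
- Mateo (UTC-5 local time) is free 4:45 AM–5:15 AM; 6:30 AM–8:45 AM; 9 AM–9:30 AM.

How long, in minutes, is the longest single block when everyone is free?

0

Noa in UTC: 09:30-11:00 (add 3h to convert from UTC-3).
Nadia in UTC: 08:15-09:45, 10:00-14:15 (add 5h to convert from UTC-5).
Ines in UTC: 09:00-09:45, 10:15-12:15, 14:30-16:30 (add 3h to convert from UTC-3).
Mateo in UTC: 09:45-10:15, 11:30-13:45, 14:00-14:30 (add 5h to convert from UTC-5).
Noa ∩ Nadia: 09:30-09:45, 10:00-11:00.
Noa ∩ Nadia ∩ Ines: 09:30-09:45, 10:15-11:00.
Noa ∩ Nadia ∩ Ines ∩ Mateo: ∅.
There is no time when everyone is free.
No common window exists, so the longest block is 0 minutes.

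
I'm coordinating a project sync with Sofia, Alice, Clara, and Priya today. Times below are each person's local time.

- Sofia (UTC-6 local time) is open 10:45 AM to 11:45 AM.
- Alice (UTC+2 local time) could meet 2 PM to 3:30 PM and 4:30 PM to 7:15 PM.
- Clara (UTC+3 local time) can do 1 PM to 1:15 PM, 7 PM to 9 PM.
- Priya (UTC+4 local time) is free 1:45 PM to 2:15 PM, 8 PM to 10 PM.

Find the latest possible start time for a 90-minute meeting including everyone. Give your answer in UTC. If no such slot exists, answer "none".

none

Sofia in UTC: 16:45-17:45 (add 6h to convert from UTC-6).
Alice in UTC: 12:00-13:30, 14:30-17:15 (subtract 2h to convert from UTC+2).
Clara in UTC: 10:00-10:15, 16:00-18:00 (subtract 3h to convert from UTC+3).
Priya in UTC: 09:45-10:15, 16:00-18:00 (subtract 4h to convert from UTC+4).
Sofia ∩ Alice: 16:45-17:15.
Sofia ∩ Alice ∩ Clara: 16:45-17:15.
Sofia ∩ Alice ∩ Clara ∩ Priya: 16:45-17:15.
So the common availability across everyone is 16:45-17:15.
No common window is at least 90 minutes long.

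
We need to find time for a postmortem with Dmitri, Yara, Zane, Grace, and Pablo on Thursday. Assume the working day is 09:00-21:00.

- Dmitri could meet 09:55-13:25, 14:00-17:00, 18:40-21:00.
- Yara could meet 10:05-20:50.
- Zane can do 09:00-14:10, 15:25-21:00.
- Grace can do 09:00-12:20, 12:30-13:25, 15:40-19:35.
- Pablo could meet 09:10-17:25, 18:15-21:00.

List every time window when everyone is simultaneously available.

10:05-12:20, 12:30-13:25, 15:40-17:00, 18:40-19:35

Dmitri ∩ Yara: 10:05-13:25, 14:00-17:00, 18:40-20:50.
Dmitri ∩ Yara ∩ Zane: 10:05-13:25, 14:00-14:10, 15:25-17:00, 18:40-20:50.
Dmitri ∩ Yara ∩ Zane ∩ Grace: 10:05-12:20, 12:30-13:25, 15:40-17:00, 18:40-19:35.
Dmitri ∩ Yara ∩ Zane ∩ Grace ∩ Pablo: 10:05-12:20, 12:30-13:25, 15:40-17:00, 18:40-19:35.
So the common availability across everyone is 10:05-12:20, 12:30-13:25, 15:40-17:00, 18:40-19:35.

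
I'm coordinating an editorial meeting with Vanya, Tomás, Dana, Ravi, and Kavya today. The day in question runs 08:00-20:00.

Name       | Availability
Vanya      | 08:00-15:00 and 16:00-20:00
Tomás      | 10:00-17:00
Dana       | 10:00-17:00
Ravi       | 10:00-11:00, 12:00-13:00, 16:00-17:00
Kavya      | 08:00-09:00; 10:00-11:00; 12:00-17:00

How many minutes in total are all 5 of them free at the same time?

Vanya ∩ Tomás: 10:00-15:00, 16:00-17:00.
Vanya ∩ Tomás ∩ Dana: 10:00-15:00, 16:00-17:00.
Vanya ∩ Tomás ∩ Dana ∩ Ravi: 10:00-11:00, 12:00-13:00, 16:00-17:00.
Vanya ∩ Tomás ∩ Dana ∩ Ravi ∩ Kavya: 10:00-11:00, 12:00-13:00, 16:00-17:00.
Those are the intersection windows.
Summing the common windows: 60 + 60 + 60 = 180 minutes.

180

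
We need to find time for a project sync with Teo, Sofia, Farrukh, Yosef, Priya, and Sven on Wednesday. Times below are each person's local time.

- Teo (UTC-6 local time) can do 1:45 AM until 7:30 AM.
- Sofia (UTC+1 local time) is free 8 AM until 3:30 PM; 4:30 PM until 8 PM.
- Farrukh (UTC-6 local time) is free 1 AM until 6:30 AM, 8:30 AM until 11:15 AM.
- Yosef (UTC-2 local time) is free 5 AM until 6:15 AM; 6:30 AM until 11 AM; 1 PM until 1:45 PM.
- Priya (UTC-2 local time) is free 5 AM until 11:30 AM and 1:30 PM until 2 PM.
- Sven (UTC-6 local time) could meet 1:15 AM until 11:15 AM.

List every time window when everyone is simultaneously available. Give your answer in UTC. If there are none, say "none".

07:45-08:15, 08:30-12:30

Teo in UTC: 07:45-13:30 (add 6h to convert from UTC-6).
Sofia in UTC: 07:00-14:30, 15:30-19:00 (subtract 1h to convert from UTC+1).
Farrukh in UTC: 07:00-12:30, 14:30-17:15 (add 6h to convert from UTC-6).
Yosef in UTC: 07:00-08:15, 08:30-13:00, 15:00-15:45 (add 2h to convert from UTC-2).
Priya in UTC: 07:00-13:30, 15:30-16:00 (add 2h to convert from UTC-2).
Sven in UTC: 07:15-17:15 (add 6h to convert from UTC-6).
Teo ∩ Sofia: 07:45-13:30.
Teo ∩ Sofia ∩ Farrukh: 07:45-12:30.
Teo ∩ Sofia ∩ Farrukh ∩ Yosef: 07:45-08:15, 08:30-12:30.
Teo ∩ Sofia ∩ Farrukh ∩ Yosef ∩ Priya: 07:45-08:15, 08:30-12:30.
Teo ∩ Sofia ∩ Farrukh ∩ Yosef ∩ Priya ∩ Sven: 07:45-08:15, 08:30-12:30.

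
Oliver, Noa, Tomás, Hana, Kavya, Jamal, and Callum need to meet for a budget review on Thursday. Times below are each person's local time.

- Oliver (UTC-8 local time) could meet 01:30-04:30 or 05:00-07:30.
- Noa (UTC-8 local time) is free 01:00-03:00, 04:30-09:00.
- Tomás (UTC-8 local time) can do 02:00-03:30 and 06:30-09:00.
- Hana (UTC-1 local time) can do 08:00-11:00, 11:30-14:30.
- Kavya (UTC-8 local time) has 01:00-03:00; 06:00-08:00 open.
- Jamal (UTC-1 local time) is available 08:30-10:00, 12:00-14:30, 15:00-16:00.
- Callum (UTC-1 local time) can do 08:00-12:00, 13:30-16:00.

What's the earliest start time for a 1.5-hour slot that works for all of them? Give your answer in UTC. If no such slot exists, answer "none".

Oliver in UTC: 09:30-12:30, 13:00-15:30 (add 8h to convert from UTC-8).
Noa in UTC: 09:00-11:00, 12:30-17:00 (add 8h to convert from UTC-8).
Tomás in UTC: 10:00-11:30, 14:30-17:00 (add 8h to convert from UTC-8).
Hana in UTC: 09:00-12:00, 12:30-15:30 (add 1h to convert from UTC-1).
Kavya in UTC: 09:00-11:00, 14:00-16:00 (add 8h to convert from UTC-8).
Jamal in UTC: 09:30-11:00, 13:00-15:30, 16:00-17:00 (add 1h to convert from UTC-1).
Callum in UTC: 09:00-13:00, 14:30-17:00 (add 1h to convert from UTC-1).
Oliver ∩ Noa: 09:30-11:00, 13:00-15:30.
Oliver ∩ Noa ∩ Tomás: 10:00-11:00, 14:30-15:30.
Oliver ∩ Noa ∩ Tomás ∩ Hana: 10:00-11:00, 14:30-15:30.
Oliver ∩ Noa ∩ Tomás ∩ Hana ∩ Kavya: 10:00-11:00, 14:30-15:30.
Oliver ∩ Noa ∩ Tomás ∩ Hana ∩ Kavya ∩ Jamal: 10:00-11:00, 14:30-15:30.
Oliver ∩ Noa ∩ Tomás ∩ Hana ∩ Kavya ∩ Jamal ∩ Callum: 10:00-11:00, 14:30-15:30.
So the common availability across everyone is 10:00-11:00, 14:30-15:30.
No common window is at least 90 minutes long.

none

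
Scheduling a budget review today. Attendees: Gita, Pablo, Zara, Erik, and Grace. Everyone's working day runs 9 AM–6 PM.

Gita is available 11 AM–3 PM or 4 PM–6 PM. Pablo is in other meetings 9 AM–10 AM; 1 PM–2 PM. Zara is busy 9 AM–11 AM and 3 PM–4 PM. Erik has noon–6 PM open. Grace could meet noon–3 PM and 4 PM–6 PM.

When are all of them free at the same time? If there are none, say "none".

12:00-13:00, 14:00-15:00, 16:00-18:00

Gita free: 11:00-15:00, 16:00-18:00.
Pablo free: 10:00-13:00, 14:00-18:00 (invert busy blocks within the working day).
Zara free: 11:00-15:00, 16:00-18:00 (invert busy blocks within the working day).
Erik free: 12:00-18:00.
Grace free: 12:00-15:00, 16:00-18:00.
Gita ∩ Pablo: 11:00-13:00, 14:00-15:00, 16:00-18:00.
Gita ∩ Pablo ∩ Zara: 11:00-13:00, 14:00-15:00, 16:00-18:00.
Gita ∩ Pablo ∩ Zara ∩ Erik: 12:00-13:00, 14:00-15:00, 16:00-18:00.
Gita ∩ Pablo ∩ Zara ∩ Erik ∩ Grace: 12:00-13:00, 14:00-15:00, 16:00-18:00.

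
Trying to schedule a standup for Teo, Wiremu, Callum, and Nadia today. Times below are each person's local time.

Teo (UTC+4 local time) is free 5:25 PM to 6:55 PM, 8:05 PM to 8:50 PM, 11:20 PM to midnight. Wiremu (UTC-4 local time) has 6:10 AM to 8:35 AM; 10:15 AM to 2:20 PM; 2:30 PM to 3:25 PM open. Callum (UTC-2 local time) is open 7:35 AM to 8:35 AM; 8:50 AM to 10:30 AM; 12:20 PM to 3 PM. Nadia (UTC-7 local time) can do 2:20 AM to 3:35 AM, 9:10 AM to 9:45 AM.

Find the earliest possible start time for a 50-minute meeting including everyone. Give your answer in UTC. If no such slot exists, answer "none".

none

Teo in UTC: 13:25-14:55, 16:05-16:50, 19:20-20:00 (subtract 4h to convert from UTC+4).
Wiremu in UTC: 10:10-12:35, 14:15-18:20, 18:30-19:25 (add 4h to convert from UTC-4).
Callum in UTC: 09:35-10:35, 10:50-12:30, 14:20-17:00 (add 2h to convert from UTC-2).
Nadia in UTC: 09:20-10:35, 16:10-16:45 (add 7h to convert from UTC-7).
Teo ∩ Wiremu: 14:15-14:55, 16:05-16:50, 19:20-19:25.
Teo ∩ Wiremu ∩ Callum: 14:20-14:55, 16:05-16:50.
Teo ∩ Wiremu ∩ Callum ∩ Nadia: 16:10-16:45.
No common window is at least 50 minutes long.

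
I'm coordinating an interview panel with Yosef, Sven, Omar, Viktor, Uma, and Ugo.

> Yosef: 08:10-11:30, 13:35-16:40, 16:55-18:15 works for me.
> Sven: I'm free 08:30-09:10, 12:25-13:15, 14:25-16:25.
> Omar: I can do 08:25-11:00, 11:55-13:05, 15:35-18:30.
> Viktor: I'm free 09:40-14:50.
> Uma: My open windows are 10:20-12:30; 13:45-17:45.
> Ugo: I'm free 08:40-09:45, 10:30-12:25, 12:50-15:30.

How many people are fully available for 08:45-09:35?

3

Yosef, Omar, and Ugo can make the full 08:45-09:35 slot — that's 3.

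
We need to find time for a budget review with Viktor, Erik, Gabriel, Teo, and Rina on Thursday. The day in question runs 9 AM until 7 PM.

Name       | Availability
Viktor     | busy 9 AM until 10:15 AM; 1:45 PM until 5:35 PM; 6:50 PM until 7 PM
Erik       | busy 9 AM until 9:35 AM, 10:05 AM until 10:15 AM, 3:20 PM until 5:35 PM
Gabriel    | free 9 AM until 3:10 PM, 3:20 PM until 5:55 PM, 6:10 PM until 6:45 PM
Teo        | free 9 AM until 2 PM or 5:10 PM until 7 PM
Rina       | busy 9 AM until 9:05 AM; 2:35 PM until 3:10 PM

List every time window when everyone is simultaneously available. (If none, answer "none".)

Viktor free: 10:15-13:45, 17:35-18:50 (invert busy blocks within the working day).
Erik free: 09:35-10:05, 10:15-15:20, 17:35-19:00 (invert busy blocks within the working day).
Gabriel free: 09:00-15:10, 15:20-17:55, 18:10-18:45.
Teo free: 09:00-14:00, 17:10-19:00.
Rina free: 09:05-14:35, 15:10-19:00 (invert busy blocks within the working day).
Viktor ∩ Erik: 10:15-13:45, 17:35-18:50.
Viktor ∩ Erik ∩ Gabriel: 10:15-13:45, 17:35-17:55, 18:10-18:45.
Viktor ∩ Erik ∩ Gabriel ∩ Teo: 10:15-13:45, 17:35-17:55, 18:10-18:45.
Viktor ∩ Erik ∩ Gabriel ∩ Teo ∩ Rina: 10:15-13:45, 17:35-17:55, 18:10-18:45.

10:15-13:45, 17:35-17:55, 18:10-18:45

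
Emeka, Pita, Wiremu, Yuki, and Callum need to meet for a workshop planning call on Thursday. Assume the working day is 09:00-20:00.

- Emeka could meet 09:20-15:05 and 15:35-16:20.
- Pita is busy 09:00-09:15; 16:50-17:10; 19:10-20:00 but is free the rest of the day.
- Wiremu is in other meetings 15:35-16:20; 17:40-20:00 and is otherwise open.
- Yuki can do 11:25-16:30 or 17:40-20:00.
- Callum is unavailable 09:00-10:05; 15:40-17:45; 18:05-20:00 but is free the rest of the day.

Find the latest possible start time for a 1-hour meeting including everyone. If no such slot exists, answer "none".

Emeka free: 09:20-15:05, 15:35-16:20.
Pita free: 09:15-16:50, 17:10-19:10 (invert busy blocks within the working day).
Wiremu free: 09:00-15:35, 16:20-17:40 (invert busy blocks within the working day).
Yuki free: 11:25-16:30, 17:40-20:00.
Callum free: 10:05-15:40, 17:45-18:05 (invert busy blocks within the working day).
Emeka ∩ Pita: 09:20-15:05, 15:35-16:20.
Emeka ∩ Pita ∩ Wiremu: 09:20-15:05.
Emeka ∩ Pita ∩ Wiremu ∩ Yuki: 11:25-15:05.
Emeka ∩ Pita ∩ Wiremu ∩ Yuki ∩ Callum: 11:25-15:05.
The last common window of at least 60 minutes is 11:25-15:05; a 60-minute meeting can start as late as 14:05 and still end by 15:05.

14:05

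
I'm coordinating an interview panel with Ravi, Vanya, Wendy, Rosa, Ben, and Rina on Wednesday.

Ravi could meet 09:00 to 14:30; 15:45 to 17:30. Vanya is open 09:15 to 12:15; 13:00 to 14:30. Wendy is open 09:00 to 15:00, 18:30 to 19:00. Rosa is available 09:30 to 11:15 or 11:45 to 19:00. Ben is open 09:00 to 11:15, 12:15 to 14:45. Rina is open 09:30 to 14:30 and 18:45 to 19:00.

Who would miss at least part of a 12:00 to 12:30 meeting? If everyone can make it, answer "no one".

Ravi: free for 12:00-12:30. Vanya: not fully free for 12:00-12:30. Wendy: free for 12:00-12:30. Rosa: free for 12:00-12:30. Ben: not fully free for 12:00-12:30. Rina: free for 12:00-12:30.

Ben, Vanya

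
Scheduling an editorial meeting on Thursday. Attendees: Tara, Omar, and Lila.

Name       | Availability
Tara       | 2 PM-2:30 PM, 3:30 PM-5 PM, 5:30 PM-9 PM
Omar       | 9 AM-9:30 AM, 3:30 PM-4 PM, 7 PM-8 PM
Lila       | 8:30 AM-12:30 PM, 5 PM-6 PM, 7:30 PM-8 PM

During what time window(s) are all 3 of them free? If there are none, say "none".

19:30-20:00

Tara ∩ Omar: 15:30-16:00, 19:00-20:00.
Tara ∩ Omar ∩ Lila: 19:30-20:00.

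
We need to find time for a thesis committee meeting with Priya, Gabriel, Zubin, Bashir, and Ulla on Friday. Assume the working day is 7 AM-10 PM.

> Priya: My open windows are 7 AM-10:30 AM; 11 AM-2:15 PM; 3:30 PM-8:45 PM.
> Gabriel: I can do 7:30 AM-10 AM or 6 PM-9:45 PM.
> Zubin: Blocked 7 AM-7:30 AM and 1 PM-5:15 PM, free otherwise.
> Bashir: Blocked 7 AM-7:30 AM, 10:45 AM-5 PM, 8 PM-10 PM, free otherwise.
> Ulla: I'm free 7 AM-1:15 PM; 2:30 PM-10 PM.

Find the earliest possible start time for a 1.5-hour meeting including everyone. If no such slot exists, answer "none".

07:30

Priya free: 07:00-10:30, 11:00-14:15, 15:30-20:45.
Gabriel free: 07:30-10:00, 18:00-21:45.
Zubin free: 07:30-13:00, 17:15-22:00 (invert busy blocks within the working day).
Bashir free: 07:30-10:45, 17:00-20:00 (invert busy blocks within the working day).
Ulla free: 07:00-13:15, 14:30-22:00.
Priya ∩ Gabriel: 07:30-10:00, 18:00-20:45.
Priya ∩ Gabriel ∩ Zubin: 07:30-10:00, 18:00-20:45.
Priya ∩ Gabriel ∩ Zubin ∩ Bashir: 07:30-10:00, 18:00-20:00.
Priya ∩ Gabriel ∩ Zubin ∩ Bashir ∩ Ulla: 07:30-10:00, 18:00-20:00.
The first common window of at least 90 minutes is 07:30-10:00, so the earliest start is 07:30.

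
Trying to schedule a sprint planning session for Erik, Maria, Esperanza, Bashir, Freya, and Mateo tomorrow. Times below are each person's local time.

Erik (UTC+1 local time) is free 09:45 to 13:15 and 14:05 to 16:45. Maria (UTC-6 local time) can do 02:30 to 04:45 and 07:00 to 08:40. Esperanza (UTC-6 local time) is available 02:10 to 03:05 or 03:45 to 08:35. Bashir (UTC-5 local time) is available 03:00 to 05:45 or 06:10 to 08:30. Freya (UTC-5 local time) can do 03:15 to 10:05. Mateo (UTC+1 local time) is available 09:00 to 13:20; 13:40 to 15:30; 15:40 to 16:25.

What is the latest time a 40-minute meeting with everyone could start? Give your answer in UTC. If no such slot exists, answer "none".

10:05

Erik in UTC: 08:45-12:15, 13:05-15:45 (subtract 1h to convert from UTC+1).
Maria in UTC: 08:30-10:45, 13:00-14:40 (add 6h to convert from UTC-6).
Esperanza in UTC: 08:10-09:05, 09:45-14:35 (add 6h to convert from UTC-6).
Bashir in UTC: 08:00-10:45, 11:10-13:30 (add 5h to convert from UTC-5).
Freya in UTC: 08:15-15:05 (add 5h to convert from UTC-5).
Mateo in UTC: 08:00-12:20, 12:40-14:30, 14:40-15:25 (subtract 1h to convert from UTC+1).
Erik ∩ Maria: 08:45-10:45, 13:05-14:40.
Erik ∩ Maria ∩ Esperanza: 08:45-09:05, 09:45-10:45, 13:05-14:35.
Erik ∩ Maria ∩ Esperanza ∩ Bashir: 08:45-09:05, 09:45-10:45, 13:05-13:30.
Erik ∩ Maria ∩ Esperanza ∩ Bashir ∩ Freya: 08:45-09:05, 09:45-10:45, 13:05-13:30.
Erik ∩ Maria ∩ Esperanza ∩ Bashir ∩ Freya ∩ Mateo: 08:45-09:05, 09:45-10:45, 13:05-13:30.
Those are the intersection windows.
The last common window of at least 40 minutes is 09:45-10:45; a 40-minute meeting can start as late as 10:05 and still end by 10:45.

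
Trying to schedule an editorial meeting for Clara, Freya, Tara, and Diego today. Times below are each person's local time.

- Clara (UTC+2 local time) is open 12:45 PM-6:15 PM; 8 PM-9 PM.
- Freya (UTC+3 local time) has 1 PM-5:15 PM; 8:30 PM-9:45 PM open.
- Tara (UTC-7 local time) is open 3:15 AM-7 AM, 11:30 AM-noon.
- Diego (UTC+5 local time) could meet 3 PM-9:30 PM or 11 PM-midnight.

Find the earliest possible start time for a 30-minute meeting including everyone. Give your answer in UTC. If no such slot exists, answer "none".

Clara in UTC: 10:45-16:15, 18:00-19:00 (subtract 2h to convert from UTC+2).
Freya in UTC: 10:00-14:15, 17:30-18:45 (subtract 3h to convert from UTC+3).
Tara in UTC: 10:15-14:00, 18:30-19:00 (add 7h to convert from UTC-7).
Diego in UTC: 10:00-16:30, 18:00-19:00 (subtract 5h to convert from UTC+5).
Clara ∩ Freya: 10:45-14:15, 18:00-18:45.
Clara ∩ Freya ∩ Tara: 10:45-14:00, 18:30-18:45.
Clara ∩ Freya ∩ Tara ∩ Diego: 10:45-14:00, 18:30-18:45.
So the common availability across everyone is 10:45-14:00, 18:30-18:45.
The first common window of at least 30 minutes is 10:45-14:00, so the earliest start is 10:45.

10:45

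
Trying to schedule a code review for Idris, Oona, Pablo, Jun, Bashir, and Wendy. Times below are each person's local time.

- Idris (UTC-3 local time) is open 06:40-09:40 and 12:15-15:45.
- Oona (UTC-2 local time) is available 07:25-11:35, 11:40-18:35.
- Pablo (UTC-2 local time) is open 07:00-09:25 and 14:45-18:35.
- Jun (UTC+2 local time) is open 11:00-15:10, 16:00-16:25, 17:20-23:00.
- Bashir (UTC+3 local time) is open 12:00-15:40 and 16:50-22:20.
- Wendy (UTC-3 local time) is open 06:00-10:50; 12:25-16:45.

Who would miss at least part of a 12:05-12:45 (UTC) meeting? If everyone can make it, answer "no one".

Idris in UTC: 09:40-12:40, 15:15-18:45 (add 3h to convert from UTC-3).
Oona in UTC: 09:25-13:35, 13:40-20:35 (add 2h to convert from UTC-2).
Pablo in UTC: 09:00-11:25, 16:45-20:35 (add 2h to convert from UTC-2).
Jun in UTC: 09:00-13:10, 14:00-14:25, 15:20-21:00 (subtract 2h to convert from UTC+2).
Bashir in UTC: 09:00-12:40, 13:50-19:20 (subtract 3h to convert from UTC+3).
Wendy in UTC: 09:00-13:50, 15:25-19:45 (add 3h to convert from UTC-3).
Idris: not fully free for 12:05-12:45. Oona: free for 12:05-12:45. Pablo: not fully free for 12:05-12:45. Jun: free for 12:05-12:45. Bashir: not fully free for 12:05-12:45. Wendy: free for 12:05-12:45.

Bashir, Idris, Pablo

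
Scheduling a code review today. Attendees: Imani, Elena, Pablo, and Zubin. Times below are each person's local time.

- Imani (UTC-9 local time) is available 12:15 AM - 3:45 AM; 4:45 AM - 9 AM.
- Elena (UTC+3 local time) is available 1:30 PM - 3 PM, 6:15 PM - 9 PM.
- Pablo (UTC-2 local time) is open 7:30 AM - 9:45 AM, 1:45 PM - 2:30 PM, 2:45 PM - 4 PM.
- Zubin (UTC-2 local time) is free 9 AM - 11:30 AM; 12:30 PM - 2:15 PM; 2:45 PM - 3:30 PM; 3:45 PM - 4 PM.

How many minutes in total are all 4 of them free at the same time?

Imani in UTC: 09:15-12:45, 13:45-18:00 (add 9h to convert from UTC-9).
Elena in UTC: 10:30-12:00, 15:15-18:00 (subtract 3h to convert from UTC+3).
Pablo in UTC: 09:30-11:45, 15:45-16:30, 16:45-18:00 (add 2h to convert from UTC-2).
Zubin in UTC: 11:00-13:30, 14:30-16:15, 16:45-17:30, 17:45-18:00 (add 2h to convert from UTC-2).
Imani ∩ Elena: 10:30-12:00, 15:15-18:00.
Imani ∩ Elena ∩ Pablo: 10:30-11:45, 15:45-16:30, 16:45-18:00.
Imani ∩ Elena ∩ Pablo ∩ Zubin: 11:00-11:45, 15:45-16:15, 16:45-17:30, 17:45-18:00.
Those are the intersection windows.
Summing the common windows: 45 + 30 + 45 + 15 = 135 minutes.

135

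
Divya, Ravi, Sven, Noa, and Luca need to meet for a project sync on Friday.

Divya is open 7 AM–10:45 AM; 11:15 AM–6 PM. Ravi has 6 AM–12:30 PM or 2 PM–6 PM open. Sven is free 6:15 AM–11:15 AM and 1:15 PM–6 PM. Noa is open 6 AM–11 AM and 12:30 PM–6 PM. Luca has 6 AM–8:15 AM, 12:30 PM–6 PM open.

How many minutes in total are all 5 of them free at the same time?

Divya ∩ Ravi: 07:00-10:45, 11:15-12:30, 14:00-18:00.
Divya ∩ Ravi ∩ Sven: 07:00-10:45, 14:00-18:00.
Divya ∩ Ravi ∩ Sven ∩ Noa: 07:00-10:45, 14:00-18:00.
Divya ∩ Ravi ∩ Sven ∩ Noa ∩ Luca: 07:00-08:15, 14:00-18:00.
So the common availability across everyone is 07:00-08:15, 14:00-18:00.
Summing the common windows: 75 + 240 = 315 minutes.

315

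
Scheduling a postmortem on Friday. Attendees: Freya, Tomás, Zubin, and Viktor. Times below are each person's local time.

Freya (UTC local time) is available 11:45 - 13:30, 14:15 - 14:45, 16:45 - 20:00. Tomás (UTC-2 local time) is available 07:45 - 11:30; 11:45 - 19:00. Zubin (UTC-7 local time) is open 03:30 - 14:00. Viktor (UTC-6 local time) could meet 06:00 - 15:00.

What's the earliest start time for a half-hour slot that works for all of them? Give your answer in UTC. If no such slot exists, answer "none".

12:00

Freya in UTC: 11:45-13:30, 14:15-14:45, 16:45-20:00.
Tomás in UTC: 09:45-13:30, 13:45-21:00 (add 2h to convert from UTC-2).
Zubin in UTC: 10:30-21:00 (add 7h to convert from UTC-7).
Viktor in UTC: 12:00-21:00 (add 6h to convert from UTC-6).
Freya ∩ Tomás: 11:45-13:30, 14:15-14:45, 16:45-20:00.
Freya ∩ Tomás ∩ Zubin: 11:45-13:30, 14:15-14:45, 16:45-20:00.
Freya ∩ Tomás ∩ Zubin ∩ Viktor: 12:00-13:30, 14:15-14:45, 16:45-20:00.
So the common availability across everyone is 12:00-13:30, 14:15-14:45, 16:45-20:00.
The first common window of at least 30 minutes is 12:00-13:30, so the earliest start is 12:00.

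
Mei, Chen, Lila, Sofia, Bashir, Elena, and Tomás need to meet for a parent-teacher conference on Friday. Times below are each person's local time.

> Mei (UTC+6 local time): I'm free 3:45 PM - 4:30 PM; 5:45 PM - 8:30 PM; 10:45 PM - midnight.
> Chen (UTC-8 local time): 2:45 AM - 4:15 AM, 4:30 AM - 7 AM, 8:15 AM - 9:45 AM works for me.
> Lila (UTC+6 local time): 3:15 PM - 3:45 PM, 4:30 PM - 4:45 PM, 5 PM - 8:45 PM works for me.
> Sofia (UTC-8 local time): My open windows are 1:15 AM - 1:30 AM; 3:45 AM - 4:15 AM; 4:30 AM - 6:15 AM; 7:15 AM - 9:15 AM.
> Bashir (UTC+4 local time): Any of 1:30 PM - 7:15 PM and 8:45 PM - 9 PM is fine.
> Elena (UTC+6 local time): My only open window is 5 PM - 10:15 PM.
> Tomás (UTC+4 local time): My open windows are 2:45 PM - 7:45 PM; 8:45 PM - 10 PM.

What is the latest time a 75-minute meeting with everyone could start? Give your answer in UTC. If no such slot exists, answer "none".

Mei in UTC: 09:45-10:30, 11:45-14:30, 16:45-18:00 (subtract 6h to convert from UTC+6).
Chen in UTC: 10:45-12:15, 12:30-15:00, 16:15-17:45 (add 8h to convert from UTC-8).
Lila in UTC: 09:15-09:45, 10:30-10:45, 11:00-14:45 (subtract 6h to convert from UTC+6).
Sofia in UTC: 09:15-09:30, 11:45-12:15, 12:30-14:15, 15:15-17:15 (add 8h to convert from UTC-8).
Bashir in UTC: 09:30-15:15, 16:45-17:00 (subtract 4h to convert from UTC+4).
Elena in UTC: 11:00-16:15 (subtract 6h to convert from UTC+6).
Tomás in UTC: 10:45-15:45, 16:45-18:00 (subtract 4h to convert from UTC+4).
Mei ∩ Chen: 11:45-12:15, 12:30-14:30, 16:45-17:45.
Mei ∩ Chen ∩ Lila: 11:45-12:15, 12:30-14:30.
Mei ∩ Chen ∩ Lila ∩ Sofia: 11:45-12:15, 12:30-14:15.
Mei ∩ Chen ∩ Lila ∩ Sofia ∩ Bashir: 11:45-12:15, 12:30-14:15.
Mei ∩ Chen ∩ Lila ∩ Sofia ∩ Bashir ∩ Elena: 11:45-12:15, 12:30-14:15.
Mei ∩ Chen ∩ Lila ∩ Sofia ∩ Bashir ∩ Elena ∩ Tomás: 11:45-12:15, 12:30-14:15.
The last common window of at least 75 minutes is 12:30-14:15; a 75-minute meeting can start as late as 13:00 and still end by 14:15.

13:00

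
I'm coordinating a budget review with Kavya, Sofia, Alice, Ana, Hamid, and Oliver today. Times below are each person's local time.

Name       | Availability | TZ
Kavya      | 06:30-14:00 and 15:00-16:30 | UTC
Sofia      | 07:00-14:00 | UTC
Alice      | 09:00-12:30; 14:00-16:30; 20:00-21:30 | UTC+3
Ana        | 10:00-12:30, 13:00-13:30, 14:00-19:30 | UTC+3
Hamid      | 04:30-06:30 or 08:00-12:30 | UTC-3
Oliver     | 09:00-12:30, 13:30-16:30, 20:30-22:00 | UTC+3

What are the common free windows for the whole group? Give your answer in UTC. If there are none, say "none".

Kavya in UTC: 06:30-14:00, 15:00-16:30.
Sofia in UTC: 07:00-14:00.
Alice in UTC: 06:00-09:30, 11:00-13:30, 17:00-18:30 (subtract 3h to convert from UTC+3).
Ana in UTC: 07:00-09:30, 10:00-10:30, 11:00-16:30 (subtract 3h to convert from UTC+3).
Hamid in UTC: 07:30-09:30, 11:00-15:30 (add 3h to convert from UTC-3).
Oliver in UTC: 06:00-09:30, 10:30-13:30, 17:30-19:00 (subtract 3h to convert from UTC+3).
Kavya ∩ Sofia: 07:00-14:00.
Kavya ∩ Sofia ∩ Alice: 07:00-09:30, 11:00-13:30.
Kavya ∩ Sofia ∩ Alice ∩ Ana: 07:00-09:30, 11:00-13:30.
Kavya ∩ Sofia ∩ Alice ∩ Ana ∩ Hamid: 07:30-09:30, 11:00-13:30.
Kavya ∩ Sofia ∩ Alice ∩ Ana ∩ Hamid ∩ Oliver: 07:30-09:30, 11:00-13:30.

07:30-09:30, 11:00-13:30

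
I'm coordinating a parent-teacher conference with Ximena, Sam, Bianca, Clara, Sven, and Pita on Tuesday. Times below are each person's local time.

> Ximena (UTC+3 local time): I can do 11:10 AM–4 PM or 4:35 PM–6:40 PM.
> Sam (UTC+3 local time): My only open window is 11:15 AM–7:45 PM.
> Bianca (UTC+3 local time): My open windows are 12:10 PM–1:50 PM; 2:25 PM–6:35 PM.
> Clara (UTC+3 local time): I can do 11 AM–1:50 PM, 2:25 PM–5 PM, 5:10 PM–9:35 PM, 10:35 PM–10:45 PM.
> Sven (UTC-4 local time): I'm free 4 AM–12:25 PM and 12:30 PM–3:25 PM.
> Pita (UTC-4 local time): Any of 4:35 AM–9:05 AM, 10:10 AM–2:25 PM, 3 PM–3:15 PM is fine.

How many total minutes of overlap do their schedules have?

280

Ximena in UTC: 08:10-13:00, 13:35-15:40 (subtract 3h to convert from UTC+3).
Sam in UTC: 08:15-16:45 (subtract 3h to convert from UTC+3).
Bianca in UTC: 09:10-10:50, 11:25-15:35 (subtract 3h to convert from UTC+3).
Clara in UTC: 08:00-10:50, 11:25-14:00, 14:10-18:35, 19:35-19:45 (subtract 3h to convert from UTC+3).
Sven in UTC: 08:00-16:25, 16:30-19:25 (add 4h to convert from UTC-4).
Pita in UTC: 08:35-13:05, 14:10-18:25, 19:00-19:15 (add 4h to convert from UTC-4).
Ximena ∩ Sam: 08:15-13:00, 13:35-15:40.
Ximena ∩ Sam ∩ Bianca: 09:10-10:50, 11:25-13:00, 13:35-15:35.
Ximena ∩ Sam ∩ Bianca ∩ Clara: 09:10-10:50, 11:25-13:00, 13:35-14:00, 14:10-15:35.
Ximena ∩ Sam ∩ Bianca ∩ Clara ∩ Sven: 09:10-10:50, 11:25-13:00, 13:35-14:00, 14:10-15:35.
Ximena ∩ Sam ∩ Bianca ∩ Clara ∩ Sven ∩ Pita: 09:10-10:50, 11:25-13:00, 14:10-15:35.
Those are the intersection windows.
Summing the common windows: 100 + 95 + 85 = 280 minutes.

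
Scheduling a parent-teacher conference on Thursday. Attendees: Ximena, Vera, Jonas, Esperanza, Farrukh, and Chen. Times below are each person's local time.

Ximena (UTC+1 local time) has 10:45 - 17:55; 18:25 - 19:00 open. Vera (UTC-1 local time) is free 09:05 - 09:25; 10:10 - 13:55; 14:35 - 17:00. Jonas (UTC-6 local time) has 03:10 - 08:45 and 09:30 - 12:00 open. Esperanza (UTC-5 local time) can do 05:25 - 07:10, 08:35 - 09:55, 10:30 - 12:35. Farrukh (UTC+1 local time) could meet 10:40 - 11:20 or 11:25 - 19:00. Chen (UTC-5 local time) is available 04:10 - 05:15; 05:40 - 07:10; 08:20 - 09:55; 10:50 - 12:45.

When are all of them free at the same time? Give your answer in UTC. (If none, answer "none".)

Ximena in UTC: 09:45-16:55, 17:25-18:00 (subtract 1h to convert from UTC+1).
Vera in UTC: 10:05-10:25, 11:10-14:55, 15:35-18:00 (add 1h to convert from UTC-1).
Jonas in UTC: 09:10-14:45, 15:30-18:00 (add 6h to convert from UTC-6).
Esperanza in UTC: 10:25-12:10, 13:35-14:55, 15:30-17:35 (add 5h to convert from UTC-5).
Farrukh in UTC: 09:40-10:20, 10:25-18:00 (subtract 1h to convert from UTC+1).
Chen in UTC: 09:10-10:15, 10:40-12:10, 13:20-14:55, 15:50-17:45 (add 5h to convert from UTC-5).
Ximena ∩ Vera: 10:05-10:25, 11:10-14:55, 15:35-16:55, 17:25-18:00.
Ximena ∩ Vera ∩ Jonas: 10:05-10:25, 11:10-14:45, 15:35-16:55, 17:25-18:00.
Ximena ∩ Vera ∩ Jonas ∩ Esperanza: 11:10-12:10, 13:35-14:45, 15:35-16:55, 17:25-17:35.
Ximena ∩ Vera ∩ Jonas ∩ Esperanza ∩ Farrukh: 11:10-12:10, 13:35-14:45, 15:35-16:55, 17:25-17:35.
Ximena ∩ Vera ∩ Jonas ∩ Esperanza ∩ Farrukh ∩ Chen: 11:10-12:10, 13:35-14:45, 15:50-16:55, 17:25-17:35.
So the common availability across everyone is 11:10-12:10, 13:35-14:45, 15:50-16:55, 17:25-17:35.

11:10-12:10, 13:35-14:45, 15:50-16:55, 17:25-17:35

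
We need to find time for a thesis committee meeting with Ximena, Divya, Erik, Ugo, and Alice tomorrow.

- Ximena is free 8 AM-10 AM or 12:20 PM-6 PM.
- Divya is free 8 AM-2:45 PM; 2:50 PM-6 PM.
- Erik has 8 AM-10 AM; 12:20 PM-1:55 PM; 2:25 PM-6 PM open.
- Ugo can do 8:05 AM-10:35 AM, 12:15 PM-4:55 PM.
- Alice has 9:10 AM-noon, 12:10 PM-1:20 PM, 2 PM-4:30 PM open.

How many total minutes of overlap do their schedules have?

Ximena ∩ Divya: 08:00-10:00, 12:20-14:45, 14:50-18:00.
Ximena ∩ Divya ∩ Erik: 08:00-10:00, 12:20-13:55, 14:25-14:45, 14:50-18:00.
Ximena ∩ Divya ∩ Erik ∩ Ugo: 08:05-10:00, 12:20-13:55, 14:25-14:45, 14:50-16:55.
Ximena ∩ Divya ∩ Erik ∩ Ugo ∩ Alice: 09:10-10:00, 12:20-13:20, 14:25-14:45, 14:50-16:30.
Summing the common windows: 50 + 60 + 20 + 100 = 230 minutes.

230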